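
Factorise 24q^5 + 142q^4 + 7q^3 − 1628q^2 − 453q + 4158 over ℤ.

Trying the rational-root candidates, q = 11/6 is a root, giving the factor (6q − 11) and quotient 4q^4 + 31q^3 + 58q^2 − 165q − 378.
Continuing, q = −2 is a root, so (q + 2) is a factor; dividing leaves 4q^3 + 23q^2 + 12q − 189.
Continuing, q = 9/4 is a root, giving the factor (4q − 9) and quotient q^2 + 8q + 21.
The quadratic q^2 + 8q + 21 has discriminant −20 < 0 and is irreducible over ℤ.

(4q − 9)(6q − 11)(q + 2)(q^2 + 8q + 21)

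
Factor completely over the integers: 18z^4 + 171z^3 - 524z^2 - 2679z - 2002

(3z - 14)(6z + 13)(z + 1)(z + 11)

By the rational root theorem, z = -13/6 is a root, so (6z + 13) is a factor; dividing leaves 3z^3 + 22z^2 - 135z - 154.
Continuing, z = -11 is a root, giving the factor (z + 11) and quotient 3z^2 - 11z - 14.
The remaining quadratic factors as (3z - 14)(z + 1).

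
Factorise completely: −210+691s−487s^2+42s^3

(6s−7)(7s−3)(s−10)

Among the possible rational roots, s = 3/7 is a root, so (7s−3) is a factor; dividing leaves 6s^2−67s+70.
The remaining quadratic factors as (6s−7)(s−10).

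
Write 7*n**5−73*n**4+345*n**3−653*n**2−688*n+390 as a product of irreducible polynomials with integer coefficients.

(7*n−3)*(n+1)*(n−5)*(n**2−6*n+26)

By the rational root theorem, n = −1 is a root, so (n+1) is a factor; dividing leaves 7*n**4−80*n**3+425*n**2−1078*n+390.
Then n = 5 is a root, giving the factor (n−5) and quotient 7*n**3−45*n**2+200*n−78.
Next, n = 3/7 is a root, so (7*n−3) is a factor; dividing leaves n**2−6*n+26.
The quadratic n**2−6*n+26 has discriminant −68 < 0 and is irreducible over ℤ.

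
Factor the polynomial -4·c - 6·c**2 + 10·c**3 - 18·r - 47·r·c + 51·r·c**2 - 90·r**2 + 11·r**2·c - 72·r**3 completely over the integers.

Group: 8·r·(-9·r**2 + 7·r·c - 9·r + 2·c**2 - 2·c) + (5·c + 2)·(-9·r**2 + 7·r·c - 9·r + 2·c**2 - 2·c); both groups contain (-9·r**2 + 7·r·c - 9·r + 2·c**2 - 2·c), so (8·r + 5·c + 2) is a factor with cofactor -9·r**2 + 7·r·c - 9·r + 2·c**2 - 2·c.
The cofactor groups again: -9·r**2 + 7·r·c - 9·r + 2·c**2 - 2·c = -r·(9·r + 2·c) + (c - 1)·(9·r + 2·c); both groups contain (9·r + 2·c), giving -(r - c + 1)·(9·r + 2·c).

-(r - c + 1)·(9·r + 2·c)·(8·r + 5·c + 2)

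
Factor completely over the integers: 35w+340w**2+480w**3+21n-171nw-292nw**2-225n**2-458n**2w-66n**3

-(11n-8w-1)(2n+12w+7)(3n+5w)

Group: 11n(-6n**2-46nw-21n-60w**2-35w) + (-8w-1)(-6n**2-46nw-21n-60w**2-35w); both groups contain (-6n**2-46nw-21n-60w**2-35w), so (11n-8w-1) is a factor with cofactor -6n**2-46nw-21n-60w**2-35w.
The cofactor groups again: -6n**2-46nw-21n-60w**2-35w = -3n(2n+12w+7) - 5w(2n+12w+7); both groups contain (2n+12w+7), giving -(3n+5w)(2n+12w+7).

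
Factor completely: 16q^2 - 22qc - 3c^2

(2q - 3c)(8q + c)

Group: 8q(2q - 3c) + c(2q - 3c); both groups contain (2q - 3c).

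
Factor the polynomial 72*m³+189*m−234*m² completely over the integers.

Pull out the common factor 9*m, then factor the remaining trinomial.

9*m*(2*m−3)*(4*m−7)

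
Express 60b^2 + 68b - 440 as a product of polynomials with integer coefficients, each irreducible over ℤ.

4(3b + 10)(5b - 11)

Pull out the common factor 4, then factor the remaining trinomial.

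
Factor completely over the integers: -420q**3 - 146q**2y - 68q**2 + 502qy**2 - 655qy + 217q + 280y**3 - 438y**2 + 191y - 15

Group: 5q(-84q**2 + 38qy - 64q + 70y**2 - 57y + 5) + (4y - 3)(-84q**2 + 38qy - 64q + 70y**2 - 57y + 5); both groups contain (-84q**2 + 38qy - 64q + 70y**2 - 57y + 5), so (5q + 4y - 3) is a factor with cofactor -84q**2 + 38qy - 64q + 70y**2 - 57y + 5.
The cofactor groups again: -84q**2 + 38qy - 64q + 70y**2 - 57y + 5 = -6q(14q + 10y - 1) + (7y - 5)(14q + 10y - 1); both groups contain (14q + 10y - 1), giving -(6q - 7y + 5)(14q + 10y - 1).

-(14q + 10y - 1)(5q + 4y - 3)(6q - 7y + 5)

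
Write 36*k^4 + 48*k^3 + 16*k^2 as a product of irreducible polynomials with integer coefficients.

Every term has a factor of 4*k^2; factoring it out leaves 9*k^2 + 12*k + 4.
Recognize a perfect-square trinomial with the parts 2 and 3*k.

4*k^2*(3*k + 2)^2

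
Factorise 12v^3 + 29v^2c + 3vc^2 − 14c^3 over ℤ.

Group: v(12v^2 + 17vc − 14c^2) + c(12v^2 + 17vc − 14c^2); both groups contain (12v^2 + 17vc − 14c^2), so (v + c) is a factor with cofactor 12v^2 + 17vc − 14c^2.
The cofactor groups again: 12v^2 + 17vc − 14c^2 = 12v(v + 2c) − 7c(v + 2c); both groups contain (v + 2c), giving (12v − 7c)(v + 2c).

(12v − 7c)(v + 2c)(v + c)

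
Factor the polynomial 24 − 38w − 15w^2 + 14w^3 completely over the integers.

(2w + 3)(7w − 4)(w − 2)

By the rational root theorem, w = 4/7 is a root, giving the factor (7w − 4) and quotient 2w^2 − w − 6.
The remaining quadratic factors as (2w + 3)(w − 2).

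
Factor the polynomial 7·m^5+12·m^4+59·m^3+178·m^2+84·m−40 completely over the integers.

Trying the rational-root candidates, m = 2/7 is a root, giving the factor (7·m−2) and quotient m^4+2·m^3+9·m^2+28·m+20.
Then m = −2 is a root, so (m+2) is a factor; dividing leaves m^3+9·m+10.
Continuing, m = −1 is a root, giving the factor (m+1) and quotient m^2−m+10.
The quadratic m^2−m+10 has discriminant −39 < 0 and is irreducible over ℤ.

(7·m−2)·(m+1)·(m+2)·(m^2−m+10)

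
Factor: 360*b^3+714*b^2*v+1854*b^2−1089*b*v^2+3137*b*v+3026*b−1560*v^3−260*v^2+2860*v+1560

Group: 12*b*(30*b^2+27*b*v+122*b−120*v^2+100*v+120) + (13*v+13)*(30*b^2+27*b*v+122*b−120*v^2+100*v+120); both groups contain (30*b^2+27*b*v+122*b−120*v^2+100*v+120), so (12*b+13*v+13) is a factor with cofactor 30*b^2+27*b*v+122*b−120*v^2+100*v+120.
The cofactor groups again: 30*b^2+27*b*v+122*b−120*v^2+100*v+120 = 6*b*(5*b−8*v+12) + (15*v+10)*(5*b−8*v+12); both groups contain (5*b−8*v+12), giving (6*b+15*v+10)*(5*b−8*v+12).

(12*b+13*v+13)*(5*b−8*v+12)*(6*b+15*v+10)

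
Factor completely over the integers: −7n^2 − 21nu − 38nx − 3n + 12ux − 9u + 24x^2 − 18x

−(7n − 4x + 3)(n + 3u + 6x)

Group: −n(7n − 4x + 3) + (−3u − 6x)(7n − 4x + 3); both groups contain (7n − 4x + 3).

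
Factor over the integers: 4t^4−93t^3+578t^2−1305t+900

Testing divisors of the constant over divisors of the leading coefficient, t = 3 is a root, so (t−3) divides it; the quotient is 4t^3−81t^2+335t−300.
Continuing, t = 15 is a root, so (t−15) is a factor; dividing leaves 4t^2−21t+20.
The remaining quadratic factors as (4t−5)(t−4).

(4t−5)(t−15)(t−3)(t−4)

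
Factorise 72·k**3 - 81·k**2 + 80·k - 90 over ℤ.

(8·k - 9)·(9·k**2 + 10)

Group as (72·k**3 + 80·k) + (-81·k**2 - 90) = 8·k·(9·k**2 + 10) - 9·(9·k**2 + 10).
Both groups share the factor (9·k**2 + 10).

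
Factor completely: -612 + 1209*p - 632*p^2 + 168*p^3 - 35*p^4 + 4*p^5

Among the possible rational roots, p = 4 is a root, so (p - 4) divides it; the quotient is 4*p^4 - 19*p^3 + 92*p^2 - 264*p + 153.
Then p = 3/4 is a root, so (4*p - 3) divides it; the quotient is p^3 - 4*p^2 + 20*p - 51.
Next, p = 3 is a root, so (p - 3) divides it; the quotient is p^2 - p + 17.
The quadratic p^2 - p + 17 has discriminant -67 < 0 and is irreducible over ℤ.

(4*p - 3)*(p - 3)*(p - 4)*(p^2 - p + 17)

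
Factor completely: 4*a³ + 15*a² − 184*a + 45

(4*a − 1)*(a + 9)*(a − 5)

Testing divisors of the constant over divisors of the leading coefficient, a = 5 is a root, so (a − 5) is a factor; dividing leaves 4*a² + 35*a − 9.
The remaining quadratic factors as (a + 9)(4*a − 1).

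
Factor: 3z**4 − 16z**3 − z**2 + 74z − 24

By the rational root theorem, z = 3 is a root, so (z − 3) is a factor; dividing leaves 3z**3 − 7z**2 − 22z + 8.
Then z = 1/3 is a root, giving the factor (3z − 1) and quotient z**2 − 2z − 8.
The remaining quadratic factors as (z − 4)(z + 2).

(3z − 1)(z + 2)(z − 3)(z − 4)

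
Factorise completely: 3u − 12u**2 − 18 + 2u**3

Group as (2u**3 + 3u) + (−12u**2 − 18) = u(2u**2 + 3) − 6(2u**2 + 3).
Both groups share the factor (2u**2 + 3).

(u − 6)(2u**2 + 3)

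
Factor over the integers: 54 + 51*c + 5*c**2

(5*c + 6)*(c + 9)

Need a pair with product 5·54 = 270 and sum 51: that's 45 and 6.
Split the middle term: 5*c**2 + 45*c + 6*c + 54 = 5*c*(c + 9) + 6*(c + 9).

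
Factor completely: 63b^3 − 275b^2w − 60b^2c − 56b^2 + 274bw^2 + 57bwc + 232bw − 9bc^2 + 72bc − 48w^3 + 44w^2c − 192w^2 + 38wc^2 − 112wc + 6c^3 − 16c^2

(7b − 8w − 2c)(9b − 2w + 3c − 8)(b − 3w − c)

Group: b(63b^2 − 86bw + 3bc − 56b + 16w^2 − 20wc + 64w − 6c^2 + 16c) + (−3w − c)(63b^2 − 86bw + 3bc − 56b + 16w^2 − 20wc + 64w − 6c^2 + 16c); both groups contain (63b^2 − 86bw + 3bc − 56b + 16w^2 − 20wc + 64w − 6c^2 + 16c), so (b − 3w − c) is a factor with cofactor 63b^2 − 86bw + 3bc − 56b + 16w^2 − 20wc + 64w − 6c^2 + 16c.
The cofactor groups again: 63b^2 − 86bw + 3bc − 56b + 16w^2 − 20wc + 64w − 6c^2 + 16c = 9b(7b − 8w − 2c) + (−2w + 3c − 8)(7b − 8w − 2c); both groups contain (7b − 8w − 2c), giving (9b − 2w + 3c − 8)(7b − 8w − 2c).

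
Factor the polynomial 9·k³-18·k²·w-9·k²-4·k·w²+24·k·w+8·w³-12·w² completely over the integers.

Group: 3·k·(3·k²-8·k·w+4·w²) + (2·w-3)·(3·k²-8·k·w+4·w²); both groups contain (3·k²-8·k·w+4·w²), so (3·k+2·w-3) is a factor with cofactor 3·k²-8·k·w+4·w².
The cofactor groups again: 3·k²-8·k·w+4·w² = 3·k·(k-2·w) - 2·w·(k-2·w); both groups contain (k-2·w), giving (3·k-2·w)·(k-2·w).

(3·k+2·w-3)·(3·k-2·w)·(k-2·w)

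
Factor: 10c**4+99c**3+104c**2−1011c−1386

By the rational root theorem, c = 3 is a root, so (c−3) divides it; the quotient is 10c**3+129c**2+491c+462.
Then c = −7/5 is a root, so (5c+7) divides it; the quotient is 2c**2+23c+66.
The remaining quadratic factors as (c+6)(2c+11).

(2c+11)(5c+7)(c+6)(c−3)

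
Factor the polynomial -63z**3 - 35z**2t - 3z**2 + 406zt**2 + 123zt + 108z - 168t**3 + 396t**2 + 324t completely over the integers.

Group: 7z(-9z**2 - 23zt - 12z + 12t**2 - 36t) + (-14t - 9)(-9z**2 - 23zt - 12z + 12t**2 - 36t); both groups contain (-9z**2 - 23zt - 12z + 12t**2 - 36t), so (7z - 14t - 9) is a factor with cofactor -9z**2 - 23zt - 12z + 12t**2 - 36t.
The cofactor groups again: -9z**2 - 23zt - 12z + 12t**2 - 36t = -z(9z - 4t + 12) - 3t(9z - 4t + 12); both groups contain (9z - 4t + 12), giving -(z + 3t)(9z - 4t + 12).

-(7z - 14t - 9)(9z - 4t + 12)(z + 3t)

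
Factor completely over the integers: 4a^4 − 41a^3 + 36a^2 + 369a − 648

(4a − 9)(a + 3)(a − 3)(a − 8)

Testing divisors of the constant over divisors of the leading coefficient, a = 3 is a root, giving the factor (a − 3) and quotient 4a^3 − 29a^2 − 51a + 216.
Then a = 8 is a root, giving the factor (a − 8) and quotient 4a^2 + 3a − 27.
The remaining quadratic factors as (4a − 9)(a + 3).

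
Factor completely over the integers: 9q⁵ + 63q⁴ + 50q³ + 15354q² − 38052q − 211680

(3q + 8)(3q − 14)(q + 15)(q² − 6q + 126)

Among the possible rational roots, q = 14/3 is a root, giving the factor (3q − 14) and quotient 3q⁴ + 35q³ + 180q² + 5958q + 15120.
Then q = −8/3 is a root, giving the factor (3q + 8) and quotient q³ + 9q² + 36q + 1890.
Next, q = −15 is a root, giving the factor (q + 15) and quotient q² − 6q + 126.
The quadratic q² − 6q + 126 has discriminant −468 < 0 and is irreducible over ℤ.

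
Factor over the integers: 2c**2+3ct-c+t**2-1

Group: 2c(c+t-1) + (t+1)(c+t-1); both groups contain (c+t-1).

(2c+t+1)(c+t-1)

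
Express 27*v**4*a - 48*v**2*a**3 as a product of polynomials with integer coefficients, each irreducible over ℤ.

3*a*v**2*(3*v - 4*a)*(3*v + 4*a)

Every term has a factor of 3*v**2*a. Then 9*v**2 - 16*a**2 = (3*v)² − (4*a)².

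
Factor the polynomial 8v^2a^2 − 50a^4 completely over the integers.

2a^2(2v − 5a)(2v + 5a)

Every term has a factor of 2a^2. Then 4v^2 − 25a^2 = (2v)² − (5a)².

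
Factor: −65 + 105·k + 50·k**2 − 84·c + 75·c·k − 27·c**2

Group: −9·c·(3·c − 10·k + 5) + (−5·k − 13)·(3·c − 10·k + 5); both groups contain (3·c − 10·k + 5).

−(3·c − 10·k + 5)·(9·c + 5·k + 13)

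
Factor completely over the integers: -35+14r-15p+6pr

(2r-5)(3p+7)

Group as (6pr-15p) + (14r-35) = 3p(2r-5) + 7(2r-5).
Both groups share the factor (2r-5).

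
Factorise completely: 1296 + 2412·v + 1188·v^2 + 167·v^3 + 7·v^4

Among the possible rational roots, v = −2 is a root, giving the factor (v + 2) and quotient 7·v^3 + 153·v^2 + 882·v + 648.
Next, v = −12 is a root, so (v + 12) divides it; the quotient is 7·v^2 + 69·v + 54.
The remaining quadratic factors as (7·v + 6)(v + 9).

(7·v + 6)·(v + 12)·(v + 2)·(v + 9)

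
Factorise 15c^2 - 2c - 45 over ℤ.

Need a pair with product 15·(-45) = -675 and sum -2: that's 25 and -27.
Split the middle term: 15c^2 + 25c - 27c - 45 = 5c(3c + 5) - 9(3c + 5).

(3c + 5)(5c - 9)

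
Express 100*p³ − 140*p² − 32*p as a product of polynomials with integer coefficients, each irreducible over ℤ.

4*p*(5*p + 1)*(5*p − 8)

Pull out the common factor 4*p, then factor the remaining trinomial.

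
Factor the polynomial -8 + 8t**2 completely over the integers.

8(t + 1)(t - 1)

Every term has a factor of 8. Then t**2 - 1 = (t)² − (1)².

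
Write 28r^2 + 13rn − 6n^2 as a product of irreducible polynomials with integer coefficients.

Group: 4r(7r − 2n) + 3n(7r − 2n); both groups contain (7r − 2n).

(7r − 2n)(4r + 3n)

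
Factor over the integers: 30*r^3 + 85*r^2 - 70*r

Pull out the common factor 5*r, then factor the remaining trinomial.

5*r*(2*r + 7)*(3*r - 2)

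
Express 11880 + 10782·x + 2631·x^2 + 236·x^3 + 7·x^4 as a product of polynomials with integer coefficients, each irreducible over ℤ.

(7·x + 12)·(x + 11)·(x + 15)·(x + 6)

Trying the rational-root candidates, x = −11 is a root, so (x + 11) divides it; the quotient is 7·x^3 + 159·x^2 + 882·x + 1080.
Then x = −6 is a root, giving the factor (x + 6) and quotient 7·x^2 + 117·x + 180.
The remaining quadratic factors as (7·x + 12)(x + 15).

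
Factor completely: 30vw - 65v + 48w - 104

Group as (30vw - 65v) + (48w - 104) = 5v(6w - 13) + 8(6w - 13).
Both groups share the factor (6w - 13).

(5v + 8)(6w - 13)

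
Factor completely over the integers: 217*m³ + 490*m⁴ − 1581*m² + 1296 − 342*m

Among the possible rational roots, m = 6/5 is a root, giving the factor (5*m − 6) and quotient 98*m³ + 161*m² − 123*m − 216.
Next, m = 8/7 is a root, so (7*m − 8) is a factor; dividing leaves 14*m² + 39*m + 27.
The remaining quadratic factors as (2*m + 3)(7*m + 9).

(2*m + 3)*(5*m − 6)*(7*m + 9)*(7*m − 8)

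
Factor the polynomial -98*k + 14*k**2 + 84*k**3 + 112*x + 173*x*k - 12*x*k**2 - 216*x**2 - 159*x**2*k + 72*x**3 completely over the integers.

Group: 3*x*(24*x**2 - 69*x*k - 56*x + 42*k**2 + 49*k) + (2*k - 2)*(24*x**2 - 69*x*k - 56*x + 42*k**2 + 49*k); both groups contain (24*x**2 - 69*x*k - 56*x + 42*k**2 + 49*k), so (3*x + 2*k - 2) is a factor with cofactor 24*x**2 - 69*x*k - 56*x + 42*k**2 + 49*k.
The cofactor groups again: 24*x**2 - 69*x*k - 56*x + 42*k**2 + 49*k = 3*x*(8*x - 7*k) + (-6*k - 7)*(8*x - 7*k); both groups contain (8*x - 7*k), giving (3*x - 6*k - 7)*(8*x - 7*k).

(3*x - 6*k - 7)*(8*x - 7*k)*(3*x + 2*k - 2)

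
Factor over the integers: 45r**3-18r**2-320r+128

(3r+8)(3r-8)(5r-2)

Among the possible rational roots, r = 8/3 is a root, giving the factor (3r-8) and quotient 15r**2+34r-16.
The remaining quadratic factors as (3r+8)(5r-2).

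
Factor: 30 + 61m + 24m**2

Need a pair with product 24·30 = 720 and sum 61: that's 16 and 45.
Split the middle term: 24m**2 + 16m + 45m + 30 = 8m(3m + 2) + 15(3m + 2).

(3m + 2)(8m + 15)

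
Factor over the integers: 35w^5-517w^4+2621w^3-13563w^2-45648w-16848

(5w+9)(7w+3)(w-12)(w^2-5w+52)

By the rational root theorem, w = -9/5 is a root, giving the factor (5w+9) and quotient 7w^4-116w^3+733w^2-4032w-1872.
Next, w = 12 is a root, so (w-12) divides it; the quotient is 7w^3-32w^2+349w+156.
Then w = -3/7 is a root, so (7w+3) is a factor; dividing leaves w^2-5w+52.
The quadratic w^2-5w+52 has discriminant -183 < 0 and is irreducible over ℤ.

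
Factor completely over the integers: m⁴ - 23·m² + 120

(m² - 15)·(m² - 8)

Substitute u = m² to get a quadratic in u, then factor.
m² - 8 is irreducible over ℤ (8 is not a perfect square).
m² - 15 is irreducible over ℤ (15 is not a perfect square).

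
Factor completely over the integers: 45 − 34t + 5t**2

(5t − 9)(t − 5)

Need a pair with product 5·45 = 225 and sum −34: that's −25 and −9.
Split the middle term: 5t**2 − 25t − 9t + 45 = 5t(t − 5) − 9(t − 5).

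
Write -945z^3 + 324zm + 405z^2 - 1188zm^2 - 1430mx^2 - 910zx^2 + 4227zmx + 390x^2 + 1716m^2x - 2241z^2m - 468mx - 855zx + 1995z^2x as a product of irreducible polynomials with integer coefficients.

-(9z - 13x)(7z + 11m - 3)(15z + 12m - 10x)

Group: 7z(-135z^2 - 108zm + 285zx + 156mx - 130x^2) + (11m - 3)(-135z^2 - 108zm + 285zx + 156mx - 130x^2); both groups contain (-135z^2 - 108zm + 285zx + 156mx - 130x^2), so (7z + 11m - 3) is a factor with cofactor -135z^2 - 108zm + 285zx + 156mx - 130x^2.
The cofactor groups again: -135z^2 - 108zm + 285zx + 156mx - 130x^2 = -15z(9z - 13x) + (-12m + 10x)(9z - 13x); both groups contain (9z - 13x), giving -(15z + 12m - 10x)(9z - 13x).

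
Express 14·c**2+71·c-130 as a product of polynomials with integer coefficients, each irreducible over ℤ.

Need a pair with product 14·(-130) = -1820 and sum 71: that's 91 and -20.
Split the middle term: 14·c**2+91·c - 20·c-130 = 7·c·(2·c+13) - 10·(2·c+13).

(2·c+13)·(7·c-10)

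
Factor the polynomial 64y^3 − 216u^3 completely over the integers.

8(2y − 3u)(4y^2 + 6yu + 9u^2)

Pull out the common factor 8, leaving 8y^3 − 27u^3.
Recognize a difference of cubes with the parts 2y and 3u.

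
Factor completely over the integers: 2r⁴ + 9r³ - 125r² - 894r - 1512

(2r + 7)(r + 4)(r + 6)(r - 9)

By the rational root theorem, r = 9 is a root, so (r - 9) divides it; the quotient is 2r³ + 27r² + 118r + 168.
Then r = -4 is a root, so (r + 4) is a factor; dividing leaves 2r² + 19r + 42.
The remaining quadratic factors as (2r + 7)(r + 6).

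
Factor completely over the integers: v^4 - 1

Write as (v^2)² − (1)², then factor v^2 - 1 once more.

(v + 1)*(v - 1)*(v^2 + 1)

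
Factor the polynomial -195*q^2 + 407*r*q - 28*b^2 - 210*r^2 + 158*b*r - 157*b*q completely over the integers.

Group: -7*b*(4*b - 14*r + 15*q) + (15*r - 13*q)*(4*b - 14*r + 15*q); both groups contain (4*b - 14*r + 15*q).

-(4*b - 14*r + 15*q)*(7*b - 15*r + 13*q)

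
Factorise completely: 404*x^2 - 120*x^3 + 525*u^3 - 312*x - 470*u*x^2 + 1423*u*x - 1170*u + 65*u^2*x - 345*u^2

(15*u + 4*x)*(5*u - 5*x + 6)*(7*u + 6*x - 13)

Group: 7*u*(75*u^2 - 55*u*x + 90*u - 20*x^2 + 24*x) + (6*x - 13)*(75*u^2 - 55*u*x + 90*u - 20*x^2 + 24*x); both groups contain (75*u^2 - 55*u*x + 90*u - 20*x^2 + 24*x), so (7*u + 6*x - 13) is a factor with cofactor 75*u^2 - 55*u*x + 90*u - 20*x^2 + 24*x.
The cofactor groups again: 75*u^2 - 55*u*x + 90*u - 20*x^2 + 24*x = 5*u*(15*u + 4*x) + (-5*x + 6)*(15*u + 4*x); both groups contain (15*u + 4*x), giving (5*u - 5*x + 6)*(15*u + 4*x).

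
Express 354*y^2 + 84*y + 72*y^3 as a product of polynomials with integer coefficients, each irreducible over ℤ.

Pull out the common factor 6*y, then factor the remaining trinomial.

6*y*(3*y + 14)*(4*y + 1)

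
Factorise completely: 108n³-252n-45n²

Pull out the common factor 9n, then factor the remaining trinomial.

9n(3n+4)(4n-7)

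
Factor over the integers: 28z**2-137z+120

Need a pair with product 28·120 = 3360 and sum -137: that's -105 and -32.
Split the middle term: 28z**2-105z - 32z+120 = 7z(4z-15) - 8(4z-15).

(4z-15)(7z-8)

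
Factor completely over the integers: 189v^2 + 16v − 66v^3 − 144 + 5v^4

(5v + 4)(v − 1)(v − 4)(v − 9)

Among the possible rational roots, v = 9 is a root, so (v − 9) divides it; the quotient is 5v^3 − 21v^2 + 16.
Then v = 4 is a root, so (v − 4) is a factor; dividing leaves 5v^2 − v − 4.
The remaining quadratic factors as (v − 1)(5v + 4).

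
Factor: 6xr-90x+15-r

Group as (6xr-90x) + (-r+15) = 6x(r-15) - (r-15).
Both groups share the factor (r-15).

(6x-1)(r-15)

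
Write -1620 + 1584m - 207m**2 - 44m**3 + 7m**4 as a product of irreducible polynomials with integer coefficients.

By the rational root theorem, m = 9/7 is a root, giving the factor (7m - 9) and quotient m**3 - 5m**2 - 36m + 180.
Then m = 5 is a root, giving the factor (m - 5) and quotient m**2 - 36.
The remaining quadratic factors as (m - 6)(m + 6).

(7m - 9)(m + 6)(m - 5)(m - 6)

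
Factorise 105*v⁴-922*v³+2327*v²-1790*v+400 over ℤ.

Among the possible rational roots, v = 2/5 is a root, so (5*v-2) is a factor; dividing leaves 21*v³-176*v²+395*v-200.
Then v = 5 is a root, so (v-5) is a factor; dividing leaves 21*v²-71*v+40.
The remaining quadratic factors as (7*v-5)(3*v-8).

(3*v-8)*(5*v-2)*(7*v-5)*(v-5)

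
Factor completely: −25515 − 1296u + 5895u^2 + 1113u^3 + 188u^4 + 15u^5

Trying the rational-root candidates, u = −9 is a root, so (u + 9) is a factor; dividing leaves 15u^4 + 53u^3 + 636u^2 + 171u − 2835.
Continuing, u = 9/5 is a root, giving the factor (5u − 9) and quotient 3u^3 + 16u^2 + 156u + 315.
Next, u = −7/3 is a root, so (3u + 7) is a factor; dividing leaves u^2 + 3u + 45.
The quadratic u^2 + 3u + 45 has discriminant −171 < 0 and is irreducible over ℤ.

(3u + 7)(5u − 9)(u + 9)(u^2 + 3u + 45)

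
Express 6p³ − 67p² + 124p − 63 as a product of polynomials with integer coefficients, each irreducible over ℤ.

Among the possible rational roots, p = 7/6 is a root, giving the factor (6p − 7) and quotient p² − 10p + 9.
The remaining quadratic factors as (p − 9)(p − 1).

(6p − 7)(p − 1)(p − 9)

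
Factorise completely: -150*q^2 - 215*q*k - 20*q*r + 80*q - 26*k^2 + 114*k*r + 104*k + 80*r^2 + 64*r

-(10*q + 13*k + 8*r)*(15*q + 2*k - 10*r - 8)

Group: -15*q*(10*q + 13*k + 8*r) + (-2*k + 10*r + 8)*(10*q + 13*k + 8*r); both groups contain (10*q + 13*k + 8*r).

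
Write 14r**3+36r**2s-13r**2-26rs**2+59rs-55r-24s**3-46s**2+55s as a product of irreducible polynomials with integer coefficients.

Group: 7r(2r**2+4rs-5r-6s**2+5s) + (4s+11)(2r**2+4rs-5r-6s**2+5s); both groups contain (2r**2+4rs-5r-6s**2+5s), so (7r+4s+11) is a factor with cofactor 2r**2+4rs-5r-6s**2+5s.
The cofactor groups again: 2r**2+4rs-5r-6s**2+5s = 2r(r-s) + (6s-5)(r-s); both groups contain (r-s), giving (2r+6s-5)(r-s).

(2r+6s-5)(7r+4s+11)(r-s)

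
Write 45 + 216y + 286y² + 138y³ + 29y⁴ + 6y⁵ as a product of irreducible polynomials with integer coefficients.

Among the possible rational roots, y = -1 is a root, giving the factor (y + 1) and quotient 6y⁴ + 23y³ + 115y² + 171y + 45.
Then y = -1/3 is a root, giving the factor (3y + 1) and quotient 2y³ + 7y² + 36y + 45.
Continuing, y = -3/2 is a root, giving the factor (2y + 3) and quotient y² + 2y + 15.
The quadratic y² + 2y + 15 has discriminant -56 < 0 and is irreducible over ℤ.

(2y + 3)(3y + 1)(y + 1)(y² + 2y + 15)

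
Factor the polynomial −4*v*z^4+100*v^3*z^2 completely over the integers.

4*v*z^2*(5*v+z)*(5*v−z)

Every term has a factor of 4*v*z^2. Then 25*v^2−z^2 = (5*v)² − (z)².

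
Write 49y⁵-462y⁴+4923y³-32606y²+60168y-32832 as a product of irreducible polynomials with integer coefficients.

(7y-8)(7y-9)(y-6)(y²-y+76)

Among the possible rational roots, y = 8/7 is a root, giving the factor (7y-8) and quotient 7y⁴-58y³+637y²-3930y+4104.
Next, y = 9/7 is a root, so (7y-9) is a factor; dividing leaves y³-7y²+82y-456.
Then y = 6 is a root, giving the factor (y-6) and quotient y²-y+76.
The quadratic y²-y+76 has discriminant -303 < 0 and is irreducible over ℤ.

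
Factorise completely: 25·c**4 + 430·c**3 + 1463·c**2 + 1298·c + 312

(5·c + 2)·(5·c + 4)·(c + 13)·(c + 3)

Testing divisors of the constant over divisors of the leading coefficient, c = -2/5 is a root, so (5·c + 2) is a factor; dividing leaves 5·c**3 + 84·c**2 + 259·c + 156.
Then c = -13 is a root, so (c + 13) is a factor; dividing leaves 5·c**2 + 19·c + 12.
The remaining quadratic factors as (c + 3)(5·c + 4).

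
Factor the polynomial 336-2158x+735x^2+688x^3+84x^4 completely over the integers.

(2x+7)(6x-1)(7x-8)(x+6)

Testing divisors of the constant over divisors of the leading coefficient, x = -6 is a root, so (x+6) divides it; the quotient is 84x^3+184x^2-369x+56.
Then x = 1/6 is a root, giving the factor (6x-1) and quotient 14x^2+33x-56.
The remaining quadratic factors as (2x+7)(7x-8).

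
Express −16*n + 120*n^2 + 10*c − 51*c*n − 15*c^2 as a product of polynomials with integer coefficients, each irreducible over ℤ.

Group: −3*c*(5*c − 8*n) + (−15*n + 2)*(5*c − 8*n); both groups contain (5*c − 8*n).

−(3*c + 15*n − 2)*(5*c − 8*n)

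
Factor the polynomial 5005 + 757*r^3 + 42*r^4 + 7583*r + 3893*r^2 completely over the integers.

Among the possible rational roots, r = -7/2 is a root, so (2*r + 7) divides it; the quotient is 21*r^3 + 305*r^2 + 879*r + 715.
Next, r = -5/3 is a root, so (3*r + 5) is a factor; dividing leaves 7*r^2 + 90*r + 143.
The remaining quadratic factors as (r + 11)(7*r + 13).

(2*r + 7)*(3*r + 5)*(7*r + 13)*(r + 11)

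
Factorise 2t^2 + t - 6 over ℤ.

(2t - 3)(t + 2)

Need a pair with product 2·(-6) = -12 and sum 1: that's 4 and -3.
Split the middle term: 2t^2 + 4t - 3t - 6 = 2t(t + 2) - 3(t + 2).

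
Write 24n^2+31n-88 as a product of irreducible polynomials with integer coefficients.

(3n+8)(8n-11)

Need a pair with product 24·(-88) = -2112 and sum 31: that's -33 and 64.
Split the middle term: 24n^2-33n + 64n-88 = 3n(8n-11) + 8(8n-11).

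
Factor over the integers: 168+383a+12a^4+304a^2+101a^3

Among the possible rational roots, a = -8/3 is a root, so (3a+8) is a factor; dividing leaves 4a^3+23a^2+40a+21.
Continuing, a = -1 is a root, so (a+1) is a factor; dividing leaves 4a^2+19a+21.
The remaining quadratic factors as (4a+7)(a+3).

(3a+8)(4a+7)(a+1)(a+3)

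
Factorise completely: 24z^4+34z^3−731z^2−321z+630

(4z−3)(6z+7)(z+6)(z−5)

Trying the rational-root candidates, z = 5 is a root, so (z−5) divides it; the quotient is 24z^3+154z^2+39z−126.
Continuing, z = −7/6 is a root, so (6z+7) is a factor; dividing leaves 4z^2+21z−18.
The remaining quadratic factors as (z+6)(4z−3).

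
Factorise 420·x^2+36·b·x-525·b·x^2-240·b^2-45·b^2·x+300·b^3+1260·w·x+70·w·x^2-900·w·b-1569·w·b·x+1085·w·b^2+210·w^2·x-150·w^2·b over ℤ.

Group: 15·w·(-10·w·b+14·w·x+75·b^2-105·b·x-60·b+84·x) + (4·b+5·x)·(-10·w·b+14·w·x+75·b^2-105·b·x-60·b+84·x); both groups contain (-10·w·b+14·w·x+75·b^2-105·b·x-60·b+84·x), so (15·w+4·b+5·x) is a factor with cofactor -10·w·b+14·w·x+75·b^2-105·b·x-60·b+84·x.
The cofactor groups again: -10·w·b+14·w·x+75·b^2-105·b·x-60·b+84·x = -2·w·(5·b-7·x) + (15·b-12)·(5·b-7·x); both groups contain (5·b-7·x), giving -(2·w-15·b+12)·(5·b-7·x).

-(2·w-15·b+12)·(15·w+4·b+5·x)·(5·b-7·x)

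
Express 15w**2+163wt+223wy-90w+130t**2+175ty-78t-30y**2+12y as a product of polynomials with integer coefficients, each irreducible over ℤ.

(w+10t+15y-6)(15w+13t-2y)

Group: 15w(w+10t+15y-6) + (13t-2y)(w+10t+15y-6); both groups contain (w+10t+15y-6).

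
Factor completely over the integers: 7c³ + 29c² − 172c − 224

(7c + 8)(c + 7)(c − 4)

Testing divisors of the constant over divisors of the leading coefficient, c = 4 is a root, giving the factor (c − 4) and quotient 7c² + 57c + 56.
The remaining quadratic factors as (c + 7)(7c + 8).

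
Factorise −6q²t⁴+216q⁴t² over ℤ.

6q²t²(6q+t)(6q−t)

Pull out the common factor 6q²t²; 36q²−t² is a difference of squares.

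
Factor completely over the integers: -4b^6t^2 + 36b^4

-4b^4(bt + 3)(bt - 3)

Pull out the common factor 4b^4, leaving -b^2t^2 + 9.
Recognize a difference of squares with the parts 3 and bt.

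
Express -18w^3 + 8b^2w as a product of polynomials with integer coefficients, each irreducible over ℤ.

Pull out the common factor 2w; 4b^2 - 9w^2 is a difference of squares.

2w(2b + 3w)(2b - 3w)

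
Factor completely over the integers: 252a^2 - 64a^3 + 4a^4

Pull out the common factor 4a^2, then factor the remaining trinomial.

4a^2(a - 7)(a - 9)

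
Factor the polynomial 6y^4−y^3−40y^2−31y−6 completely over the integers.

(2y+1)(3y+1)(y+2)(y−3)

Trying the rational-root candidates, y = −2 is a root, so (y+2) divides it; the quotient is 6y^3−13y^2−14y−3.
Continuing, y = −1/3 is a root, giving the factor (3y+1) and quotient 2y^2−5y−3.
The remaining quadratic factors as (2y+1)(y−3).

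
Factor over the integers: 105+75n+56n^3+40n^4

Group as (40n^4+75n) + (56n^3+105) = 5n(8n^3+15) + 7(8n^3+15).
Both groups share the factor (8n^3+15).

(5n+7)(8n^3+15)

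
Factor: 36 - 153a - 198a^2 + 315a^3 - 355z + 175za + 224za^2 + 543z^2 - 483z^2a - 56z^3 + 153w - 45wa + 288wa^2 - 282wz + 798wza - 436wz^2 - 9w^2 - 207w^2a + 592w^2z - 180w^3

Group: 4w(-45w^2 + 58wz - 108wa + 9w + 7z^2 + 56za - 67z - 63a^2 + 27a + 36) + (-8z - 5a + 1)(-45w^2 + 58wz - 108wa + 9w + 7z^2 + 56za - 67z - 63a^2 + 27a + 36); both groups contain (-45w^2 + 58wz - 108wa + 9w + 7z^2 + 56za - 67z - 63a^2 + 27a + 36), so (4w - 8z - 5a + 1) is a factor with cofactor -45w^2 + 58wz - 108wa + 9w + 7z^2 + 56za - 67z - 63a^2 + 27a + 36.
The cofactor groups again: -45w^2 + 58wz - 108wa + 9w + 7z^2 + 56za - 67z - 63a^2 + 27a + 36 = -5w(9w + z + 9a - 9) + (7z - 7a - 4)(9w + z + 9a - 9); both groups contain (9w + z + 9a - 9), giving -(5w - 7z + 7a + 4)(9w + z + 9a - 9).

-(4w - 8z - 5a + 1)(5w - 7z + 7a + 4)(9w + z + 9a - 9)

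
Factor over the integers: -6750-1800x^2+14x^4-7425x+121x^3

By the rational root theorem, x = -15/7 is a root, giving the factor (7x+15) and quotient 2x^3+13x^2-285x-450.
Continuing, x = -15 is a root, giving the factor (x+15) and quotient 2x^2-17x-30.
The remaining quadratic factors as (x-10)(2x+3).

(2x+3)(7x+15)(x+15)(x-10)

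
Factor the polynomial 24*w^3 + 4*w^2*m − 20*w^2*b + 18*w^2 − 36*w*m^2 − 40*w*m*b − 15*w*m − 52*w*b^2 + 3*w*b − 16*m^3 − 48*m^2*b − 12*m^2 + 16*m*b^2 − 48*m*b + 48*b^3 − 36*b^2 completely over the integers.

Group: 3*w*(8*w^2 + 12*w*m + 4*w*b + 6*w + 4*m^2 + 8*m*b + 3*m − 12*b^2 + 9*b) + (−4*m − 4*b)*(8*w^2 + 12*w*m + 4*w*b + 6*w + 4*m^2 + 8*m*b + 3*m − 12*b^2 + 9*b); both groups contain (8*w^2 + 12*w*m + 4*w*b + 6*w + 4*m^2 + 8*m*b + 3*m − 12*b^2 + 9*b), so (3*w − 4*m − 4*b) is a factor with cofactor 8*w^2 + 12*w*m + 4*w*b + 6*w + 4*m^2 + 8*m*b + 3*m − 12*b^2 + 9*b.
The cofactor groups again: 8*w^2 + 12*w*m + 4*w*b + 6*w + 4*m^2 + 8*m*b + 3*m − 12*b^2 + 9*b = 4*w*(2*w + m + 3*b) + (4*m − 4*b + 3)*(2*w + m + 3*b); both groups contain (2*w + m + 3*b), giving (4*w + 4*m − 4*b + 3)*(2*w + m + 3*b).

(4*w + 4*m − 4*b + 3)*(3*w − 4*m − 4*b)*(2*w + m + 3*b)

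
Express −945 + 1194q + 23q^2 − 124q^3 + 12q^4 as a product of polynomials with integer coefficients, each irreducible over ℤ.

Among the possible rational roots, q = 9 is a root, giving the factor (q − 9) and quotient 12q^3 − 16q^2 − 121q + 105.
Continuing, q = 7/2 is a root, so (2q − 7) divides it; the quotient is 6q^2 + 13q − 15.
The remaining quadratic factors as (6q − 5)(q + 3).

(2q − 7)(6q − 5)(q + 3)(q − 9)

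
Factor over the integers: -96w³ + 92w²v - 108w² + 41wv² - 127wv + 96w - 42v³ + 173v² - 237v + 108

Group: 3w(-32w² + 52wv - 68w - 21v² + 55v - 36) + (2v - 3)(-32w² + 52wv - 68w - 21v² + 55v - 36); both groups contain (-32w² + 52wv - 68w - 21v² + 55v - 36), so (3w + 2v - 3) is a factor with cofactor -32w² + 52wv - 68w - 21v² + 55v - 36.
The cofactor groups again: -32w² + 52wv - 68w - 21v² + 55v - 36 = -4w(8w - 7v + 9) + (3v - 4)(8w - 7v + 9); both groups contain (8w - 7v + 9), giving -(4w - 3v + 4)(8w - 7v + 9).

-(4w - 3v + 4)(8w - 7v + 9)(3w + 2v - 3)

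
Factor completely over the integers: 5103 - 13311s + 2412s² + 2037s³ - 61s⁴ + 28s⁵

Among the possible rational roots, s = 3/7 is a root, giving the factor (7s - 3) and quotient 4s⁴ - 7s³ + 288s² + 468s - 1701.
Continuing, s = 7/4 is a root, so (4s - 7) is a factor; dividing leaves s³ + 72s + 243.
Then s = -3 is a root, so (s + 3) divides it; the quotient is s² - 3s + 81.
The quadratic s² - 3s + 81 has discriminant -315 < 0 and is irreducible over ℤ.

(4s - 7)(7s - 3)(s + 3)(s² - 3s + 81)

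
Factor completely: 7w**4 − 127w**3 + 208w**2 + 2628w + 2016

Trying the rational-root candidates, w = −6/7 is a root, so (7w + 6) divides it; the quotient is w**3 − 19w**2 + 46w + 336.
Continuing, w = 8 is a root, so (w − 8) is a factor; dividing leaves w**2 − 11w − 42.
The remaining quadratic factors as (w + 3)(w − 14).

(7w + 6)(w + 3)(w − 14)(w − 8)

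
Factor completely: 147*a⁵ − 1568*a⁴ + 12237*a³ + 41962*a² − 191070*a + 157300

(3*a + 13)*(7*a − 10)*(7*a − 11)*(a² − 12*a + 110)

By the rational root theorem, a = −13/3 is a root, giving the factor (3*a + 13) and quotient 49*a⁴ − 735*a³ + 7264*a² − 17490*a + 12100.
Continuing, a = 10/7 is a root, so (7*a − 10) divides it; the quotient is 7*a³ − 95*a² + 902*a − 1210.
Next, a = 11/7 is a root, so (7*a − 11) divides it; the quotient is a² − 12*a + 110.
The quadratic a² − 12*a + 110 has discriminant −296 < 0 and is irreducible over ℤ.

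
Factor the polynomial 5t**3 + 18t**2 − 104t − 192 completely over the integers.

(5t + 8)(t + 6)(t − 4)

Trying the rational-root candidates, t = −8/5 is a root, so (5t + 8) is a factor; dividing leaves t**2 + 2t − 24.
The remaining quadratic factors as (t + 6)(t − 4).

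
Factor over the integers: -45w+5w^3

5w(w+3)(w-3)

Factor out 5w, leaving w^2-9, which is a difference of two squares.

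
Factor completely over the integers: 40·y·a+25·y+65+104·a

(5·y+13)·(8·a+5)

Group as (40·y·a+25·y) + (104·a+65) = 5·y·(8·a+5) + 13·(8·a+5).
Both groups share the factor (8·a+5).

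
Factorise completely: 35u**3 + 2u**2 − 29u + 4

Trying the rational-root candidates, u = 4/5 is a root, so (5u − 4) is a factor; dividing leaves 7u**2 + 6u − 1.
The remaining quadratic factors as (7u − 1)(u + 1).

(5u − 4)(7u − 1)(u + 1)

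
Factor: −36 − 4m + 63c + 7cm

Group as (7cm + 63c) + (−4m − 36) = 7c(m + 9) − 4(m + 9).
Both groups share the factor (m + 9).

(7c − 4)(m + 9)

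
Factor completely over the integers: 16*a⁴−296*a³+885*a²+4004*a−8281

(4*a+13)*(4*a−7)*(a−13)*(a−7)

By the rational root theorem, a = 7/4 is a root, so (4*a−7) divides it; the quotient is 4*a³−67*a²+104*a+1183.
Next, a = 13 is a root, giving the factor (a−13) and quotient 4*a²−15*a−91.
The remaining quadratic factors as (a−7)(4*a+13).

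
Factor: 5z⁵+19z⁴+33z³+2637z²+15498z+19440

Testing divisors of the constant over divisors of the leading coefficient, z = -5 is a root, giving the factor (z+5) and quotient 5z⁴-6z³+63z²+2322z+3888.
Continuing, z = -6 is a root, so (z+6) divides it; the quotient is 5z³-36z²+279z+648.
Then z = -9/5 is a root, so (5z+9) is a factor; dividing leaves z²-9z+72.
The quadratic z²-9z+72 has discriminant -207 < 0 and is irreducible over ℤ.

(5z+9)(z+5)(z+6)(z²-9z+72)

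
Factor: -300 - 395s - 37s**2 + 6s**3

Among the possible rational roots, s = -5 is a root, so (s + 5) is a factor; dividing leaves 6s**2 - 67s - 60.
The remaining quadratic factors as (6s + 5)(s - 12).

(6s + 5)(s + 5)(s - 12)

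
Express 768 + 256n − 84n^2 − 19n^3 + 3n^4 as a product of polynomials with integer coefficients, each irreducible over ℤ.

By the rational root theorem, n = 8 is a root, so (n − 8) divides it; the quotient is 3n^3 + 5n^2 − 44n − 96.
Next, n = 4 is a root, giving the factor (n − 4) and quotient 3n^2 + 17n + 24.
The remaining quadratic factors as (3n + 8)(n + 3).

(3n + 8)(n + 3)(n − 4)(n − 8)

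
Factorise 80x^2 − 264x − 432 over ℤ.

8(2x − 9)(5x + 6)

Pull out the common factor 8, then factor the remaining trinomial.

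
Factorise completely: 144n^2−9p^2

9(4n+p)(4n−p)

Pull out the common factor 9; 16n^2−p^2 is a difference of squares.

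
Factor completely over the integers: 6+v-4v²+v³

(v+1)(v-2)(v-3)

Testing divisors of the constant over divisors of the leading coefficient, v = 3 is a root, giving the factor (v-3) and quotient v²-v-2.
The remaining quadratic factors as (v+1)(v-2).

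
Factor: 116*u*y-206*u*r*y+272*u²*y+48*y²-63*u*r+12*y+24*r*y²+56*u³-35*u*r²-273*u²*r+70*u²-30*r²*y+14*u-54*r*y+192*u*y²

Group: u*(56*u²+7*u*r+48*u*y+14*u+6*r*y+12*y) + (-5*r+4*y+1)*(56*u²+7*u*r+48*u*y+14*u+6*r*y+12*y); both groups contain (56*u²+7*u*r+48*u*y+14*u+6*r*y+12*y), so (u-5*r+4*y+1) is a factor with cofactor 56*u²+7*u*r+48*u*y+14*u+6*r*y+12*y.
The cofactor groups again: 56*u²+7*u*r+48*u*y+14*u+6*r*y+12*y = 8*u*(7*u+6*y) + (r+2)*(7*u+6*y); both groups contain (7*u+6*y), giving (8*u+r+2)*(7*u+6*y).

(u-5*r+4*y+1)*(7*u+6*y)*(8*u+r+2)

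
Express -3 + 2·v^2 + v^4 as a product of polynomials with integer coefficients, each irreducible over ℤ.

Substitute u = v^2 to get a quadratic in u, then factor.
v^2 + 3 is irreducible over ℤ (always positive, so no real roots).
v^2 - 1 is a difference of squares.

(v + 1)·(v - 1)·(v^2 + 3)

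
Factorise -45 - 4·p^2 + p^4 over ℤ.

Substitute u = p^2 to get a quadratic in u, then factor.
p^2 + 5 is irreducible over ℤ (always positive, so no real roots).
p^2 - 9 is a difference of squares.

(p + 3)·(p - 3)·(p^2 + 5)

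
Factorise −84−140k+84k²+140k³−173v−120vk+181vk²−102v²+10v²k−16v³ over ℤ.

−(v−4k+4)(2v+5k+3)(8v+7k+7)

Group: v(−16v²−54vk−38v−35k²−56k−21) + (−4k+4)(−16v²−54vk−38v−35k²−56k−21); both groups contain (−16v²−54vk−38v−35k²−56k−21), so (v−4k+4) is a factor with cofactor −16v²−54vk−38v−35k²−56k−21.
The cofactor groups again: −16v²−54vk−38v−35k²−56k−21 = −2v(8v+7k+7) + (−5k−3)(8v+7k+7); both groups contain (8v+7k+7), giving −(2v+5k+3)(8v+7k+7).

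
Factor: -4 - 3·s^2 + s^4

Substitute u = s^2 to get a quadratic in u, then factor.
s^2 + 1 is irreducible over ℤ (sum of squares).
s^2 - 4 is a difference of squares.

(s + 2)·(s - 2)·(s^2 + 1)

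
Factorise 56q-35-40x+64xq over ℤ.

(8q-5)(8x+7)

Group as (64xq-40x) + (56q-35) = 8x(8q-5) + 7(8q-5).
Both groups share the factor (8q-5).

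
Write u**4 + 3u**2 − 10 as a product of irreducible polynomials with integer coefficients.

Substitute w = u**2 to get a quadratic in w, then factor.
u**2 + 5 is irreducible over ℤ (always positive, so no real roots).
u**2 − 2 is irreducible over ℤ (2 is not a perfect square).

(u**2 + 5)(u**2 − 2)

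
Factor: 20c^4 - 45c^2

5c^2(2c + 3)(2c - 3)

Factor out 5c^2, leaving 4c^2 - 9, which is a difference of two squares.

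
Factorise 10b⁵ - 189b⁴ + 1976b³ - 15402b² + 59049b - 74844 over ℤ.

(2b - 9)(5b - 12)(b - 9)(b² - 3b + 77)

By the rational root theorem, b = 9/2 is a root, so (2b - 9) is a factor; dividing leaves 5b⁴ - 72b³ + 664b² - 4713b + 8316.
Next, b = 12/5 is a root, giving the factor (5b - 12) and quotient b³ - 12b² + 104b - 693.
Continuing, b = 9 is a root, so (b - 9) is a factor; dividing leaves b² - 3b + 77.
The quadratic b² - 3b + 77 has discriminant -299 < 0 and is irreducible over ℤ.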